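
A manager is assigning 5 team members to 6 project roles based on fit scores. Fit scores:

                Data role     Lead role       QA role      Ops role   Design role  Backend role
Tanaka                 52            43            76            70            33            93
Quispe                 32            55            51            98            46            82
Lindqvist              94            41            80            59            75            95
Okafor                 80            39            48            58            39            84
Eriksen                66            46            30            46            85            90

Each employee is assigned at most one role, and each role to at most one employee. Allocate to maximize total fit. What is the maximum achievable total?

Optimal: Tanaka→QA role (76 pts), Quispe→Ops role (98 pts), Lindqvist→Data role (94 pts), Okafor→Backend role (84 pts), Eriksen→Design role (85 pts) — total 76+98+94+84+85 = 437 pts.
Column-greedy (each role in turn goes to its best remaining employee) gives 368 pts, worse by 69.
Next-best assignment: Tanaka→Backend role, Quispe→Ops role, Lindqvist→QA role, Okafor→Data role, Eriksen→Design role = 436 pts.
No other one-to-one assignment exceeds 437 pts.

Maximum total: 437 pts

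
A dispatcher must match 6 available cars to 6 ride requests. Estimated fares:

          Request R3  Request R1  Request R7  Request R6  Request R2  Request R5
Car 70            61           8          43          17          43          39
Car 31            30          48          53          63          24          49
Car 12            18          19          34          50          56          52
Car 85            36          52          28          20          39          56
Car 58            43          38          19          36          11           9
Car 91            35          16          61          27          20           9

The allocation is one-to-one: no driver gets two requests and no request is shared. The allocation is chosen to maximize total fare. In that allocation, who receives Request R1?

This is the linear assignment problem.
Optimal: Car 70→Request R3 ($61), Car 31→Request R6 ($63), Car 12→Request R2 ($56), Car 85→Request R5 ($56), Car 58→Request R1 ($38), Car 91→Request R7 ($61) — total 61+63+56+56+38+61 = $335.
Column-greedy (each request in turn goes to its best remaining driver) gives $302, worse by 33.
Next-best assignment: Car 70→Request R3, Car 31→Request R1, Car 12→Request R2, Car 85→Request R5, Car 58→Request R6, Car 91→Request R7 = $318.
Car 58's own top request is Request R3 ($43), but forcing Car 58→Request R3 and reassigning the rest optimally gives only $314 — worse by 21.

Car 58 receives Request R1.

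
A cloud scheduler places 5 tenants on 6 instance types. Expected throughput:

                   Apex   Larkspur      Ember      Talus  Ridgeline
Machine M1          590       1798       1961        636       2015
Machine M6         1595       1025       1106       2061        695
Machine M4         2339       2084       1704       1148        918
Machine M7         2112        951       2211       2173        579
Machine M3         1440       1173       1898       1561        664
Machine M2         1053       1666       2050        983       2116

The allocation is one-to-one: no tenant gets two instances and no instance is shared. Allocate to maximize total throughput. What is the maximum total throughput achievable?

Optimal: Apex→Machine M4 (2339 ops/s), Larkspur→Machine M1 (1798 ops/s), Ember→Machine M7 (2211 ops/s), Talus→Machine M6 (2061 ops/s), Ridgeline→Machine M2 (2116 ops/s) — total 2339+1798+2211+2061+2116 = 10525 ops/s.
Column-greedy (each instance in turn goes to its best remaining tenant) gives 9799 ops/s, worse by 726.

Maximum total: 10525 ops/s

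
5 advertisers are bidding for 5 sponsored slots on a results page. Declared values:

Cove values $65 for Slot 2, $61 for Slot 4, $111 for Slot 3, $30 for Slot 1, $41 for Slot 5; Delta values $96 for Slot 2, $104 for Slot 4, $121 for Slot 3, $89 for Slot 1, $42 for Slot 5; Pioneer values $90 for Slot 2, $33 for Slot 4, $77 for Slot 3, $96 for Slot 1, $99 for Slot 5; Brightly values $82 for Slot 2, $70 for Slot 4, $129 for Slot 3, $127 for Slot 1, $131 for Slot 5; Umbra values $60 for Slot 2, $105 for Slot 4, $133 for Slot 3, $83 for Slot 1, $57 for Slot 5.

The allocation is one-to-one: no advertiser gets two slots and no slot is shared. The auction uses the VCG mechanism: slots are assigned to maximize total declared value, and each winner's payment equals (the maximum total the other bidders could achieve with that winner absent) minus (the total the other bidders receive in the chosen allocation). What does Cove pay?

Efficient allocation: Cove→Slot 3 ($111), Delta→Slot 2 ($96), Pioneer→Slot 1 ($96), Brightly→Slot 5 ($131), Umbra→Slot 4 ($105); total welfare W = $539.
Cove receives Slot 3 at value $111, so the others get W − 111 = $428.
Without Cove: best allocation of the remaining 4 bidders over all 5 slots is Delta→Slot 4 ($104), Pioneer→Slot 1 ($96), Brightly→Slot 5 ($131), Umbra→Slot 3 ($133), total $464.
VCG payment = (others' best without Cove) − (others' welfare with Cove) = 464 − 428 = $36.

Cove pays $36.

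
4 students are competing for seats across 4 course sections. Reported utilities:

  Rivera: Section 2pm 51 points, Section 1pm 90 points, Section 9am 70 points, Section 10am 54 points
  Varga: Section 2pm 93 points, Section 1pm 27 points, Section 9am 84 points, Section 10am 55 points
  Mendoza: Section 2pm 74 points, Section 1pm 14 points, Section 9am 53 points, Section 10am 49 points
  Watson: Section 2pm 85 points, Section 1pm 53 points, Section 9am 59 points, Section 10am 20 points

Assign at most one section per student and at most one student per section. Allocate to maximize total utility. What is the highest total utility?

This is the linear assignment problem.
Optimal: Rivera→Section 1pm (90 points), Varga→Section 9am (84 points), Mendoza→Section 10am (49 points), Watson→Section 2pm (85 points) — total 90+84+49+85 = 308 points.
Row-greedy (each student in turn takes its best remaining section) gives 256 points, worse by 52.
Swapping Rivera↔Watson (Rivera→Section 2pm 51 points, Watson→Section 1pm 53 points) loses 71.

Maximum total: 308 points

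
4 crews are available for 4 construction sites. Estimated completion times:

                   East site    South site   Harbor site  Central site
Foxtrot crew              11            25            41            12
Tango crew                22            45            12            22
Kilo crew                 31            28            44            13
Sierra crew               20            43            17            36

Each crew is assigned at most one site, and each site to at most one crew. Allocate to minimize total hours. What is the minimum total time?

Minimum total: 70 hours

This is a one-to-one assignment (minimum-cost bipartite matching).
Optimal: Foxtrot crew→South site (25 hours), Tango crew→Harbor site (12 hours), Kilo crew→Central site (13 hours), Sierra crew→East site (20 hours) — total 25+12+13+20 = 70 hours.
Min-entry greedy (repeatedly take the single cheapest remaining cell) gives 79 hours, worse by 9.
Next-best assignment: Foxtrot crew→Central site, Tango crew→Harbor site, Kilo crew→South site, Sierra crew→East site = 72 hours.
Checked against all permutations: 70 hours is optimal.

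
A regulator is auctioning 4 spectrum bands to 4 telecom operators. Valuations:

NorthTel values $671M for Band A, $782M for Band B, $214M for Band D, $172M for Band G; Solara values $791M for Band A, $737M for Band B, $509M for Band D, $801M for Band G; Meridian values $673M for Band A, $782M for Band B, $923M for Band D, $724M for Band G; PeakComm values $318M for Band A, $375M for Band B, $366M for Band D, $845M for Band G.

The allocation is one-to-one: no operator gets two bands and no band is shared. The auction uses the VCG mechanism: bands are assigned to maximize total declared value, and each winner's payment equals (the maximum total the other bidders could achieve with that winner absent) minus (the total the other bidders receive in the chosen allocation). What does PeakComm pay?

Efficient allocation: NorthTel→Band B ($782M), Solara→Band A ($791M), Meridian→Band D ($923M), PeakComm→Band G ($845M); total welfare W = $3341M.
PeakComm receives Band G at value $845M, so the others get W − 845 = $2496M.
Without PeakComm: best allocation of the remaining 3 bidders over all 4 bands is NorthTel→Band B ($782M), Solara→Band G ($801M), Meridian→Band D ($923M), total $2506M.
VCG payment = (others' best without PeakComm) − (others' welfare with PeakComm) = 2506 − 2496 = $10M.

PeakComm pays $10M.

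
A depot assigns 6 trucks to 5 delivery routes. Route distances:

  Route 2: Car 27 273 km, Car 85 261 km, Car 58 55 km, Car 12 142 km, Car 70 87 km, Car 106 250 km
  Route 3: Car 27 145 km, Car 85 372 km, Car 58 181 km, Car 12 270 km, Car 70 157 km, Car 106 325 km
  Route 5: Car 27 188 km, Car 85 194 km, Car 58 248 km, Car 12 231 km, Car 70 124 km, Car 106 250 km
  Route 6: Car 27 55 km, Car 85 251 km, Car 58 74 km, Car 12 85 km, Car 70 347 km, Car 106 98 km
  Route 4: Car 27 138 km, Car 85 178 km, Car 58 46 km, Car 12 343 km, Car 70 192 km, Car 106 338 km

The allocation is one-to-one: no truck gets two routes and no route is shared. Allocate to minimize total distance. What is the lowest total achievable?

Minimum total: 555 km

This is a one-to-one assignment (minimum-cost bipartite matching).
Optimal: Car 12→Route 2 (142 km), Car 27→Route 3 (145 km), Car 70→Route 5 (124 km), Car 106→Route 6 (98 km), Car 58→Route 4 (46 km) — total 142+145+124+98+46 = 555 km.
No other one-to-one assignment undercuts 555 km.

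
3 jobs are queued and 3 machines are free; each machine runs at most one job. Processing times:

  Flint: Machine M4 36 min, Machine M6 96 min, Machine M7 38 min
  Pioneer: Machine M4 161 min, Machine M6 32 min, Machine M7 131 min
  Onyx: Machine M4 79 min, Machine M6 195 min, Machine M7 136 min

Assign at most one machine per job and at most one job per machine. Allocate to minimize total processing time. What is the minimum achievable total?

Minimum total: 149 min

Treat this as an assignment problem: match each job to one machine.
Optimal: Flint→Machine M7 (38 min), Pioneer→Machine M6 (32 min), Onyx→Machine M4 (79 min) — total 38+32+79 = 149 min.
Row-greedy (each job in turn takes its cheapest remaining machine) gives 204 min, worse by 55.
Next-best assignment: Flint→Machine M4, Pioneer→Machine M6, Onyx→Machine M7 = 204 min.
Swapping Flint↔Onyx (Flint→Machine M4 36 min, Onyx→Machine M7 136 min) adds 55.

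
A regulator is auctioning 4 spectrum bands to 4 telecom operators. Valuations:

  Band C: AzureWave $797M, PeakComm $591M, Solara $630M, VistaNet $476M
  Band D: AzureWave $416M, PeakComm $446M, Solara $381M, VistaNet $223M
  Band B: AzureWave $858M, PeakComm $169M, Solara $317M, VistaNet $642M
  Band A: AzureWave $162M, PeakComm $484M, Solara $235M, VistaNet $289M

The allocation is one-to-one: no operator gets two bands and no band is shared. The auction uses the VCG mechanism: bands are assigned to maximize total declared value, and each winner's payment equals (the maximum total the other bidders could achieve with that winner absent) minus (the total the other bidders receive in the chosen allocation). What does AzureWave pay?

AzureWave pays $249M.

Efficient allocation: AzureWave→Band C ($797M), PeakComm→Band A ($484M), Solara→Band D ($381M), VistaNet→Band B ($642M); total welfare W = $2304M.
AzureWave receives Band C at value $797M, so the others get W − 797 = $1507M.
Without AzureWave: best allocation of the remaining 3 bidders over all 4 bands is PeakComm→Band A ($484M), Solara→Band C ($630M), VistaNet→Band B ($642M), total $1756M.
VCG payment = (others' best without AzureWave) − (others' welfare with AzureWave) = 1756 − 1507 = $249M.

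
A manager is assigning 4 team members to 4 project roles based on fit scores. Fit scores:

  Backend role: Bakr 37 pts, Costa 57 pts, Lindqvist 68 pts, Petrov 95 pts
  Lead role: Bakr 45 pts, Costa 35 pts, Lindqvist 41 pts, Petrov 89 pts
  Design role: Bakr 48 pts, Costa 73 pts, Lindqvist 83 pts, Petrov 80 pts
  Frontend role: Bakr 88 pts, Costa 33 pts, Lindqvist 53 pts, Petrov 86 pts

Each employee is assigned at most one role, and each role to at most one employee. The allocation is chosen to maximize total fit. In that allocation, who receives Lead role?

Optimal: Bakr→Frontend role (88 pts), Costa→Design role (73 pts), Lindqvist→Backend role (68 pts), Petrov→Lead role (89 pts) — total 88+73+68+89 = 318 pts.
Max-entry greedy (repeatedly take the single best remaining cell) gives 301 pts, worse by 17.
Next-best assignment: Bakr→Frontend role, Costa→Backend role, Lindqvist→Design role, Petrov→Lead role = 317 pts.
Petrov's own top role is Backend role (95 pts), but forcing Petrov→Backend role and reassigning the rest optimally gives only 301 pts — worse by 17.

Petrov receives Lead role.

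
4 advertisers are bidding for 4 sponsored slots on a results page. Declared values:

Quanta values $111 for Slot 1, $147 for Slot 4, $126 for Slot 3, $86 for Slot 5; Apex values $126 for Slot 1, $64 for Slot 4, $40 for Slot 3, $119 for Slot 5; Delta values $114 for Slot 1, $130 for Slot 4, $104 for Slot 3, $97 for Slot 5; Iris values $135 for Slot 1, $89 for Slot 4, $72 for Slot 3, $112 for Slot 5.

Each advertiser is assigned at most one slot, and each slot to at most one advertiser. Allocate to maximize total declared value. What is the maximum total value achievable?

Max total: $510

Optimal: Quanta→Slot 3 ($126), Apex→Slot 5 ($119), Delta→Slot 4 ($130), Iris→Slot 1 ($135) — total 126+119+130+135 = $510.
Row-greedy (each advertiser in turn takes its best remaining slot) gives $489, worse by 21.
Every other assignment is strictly worse.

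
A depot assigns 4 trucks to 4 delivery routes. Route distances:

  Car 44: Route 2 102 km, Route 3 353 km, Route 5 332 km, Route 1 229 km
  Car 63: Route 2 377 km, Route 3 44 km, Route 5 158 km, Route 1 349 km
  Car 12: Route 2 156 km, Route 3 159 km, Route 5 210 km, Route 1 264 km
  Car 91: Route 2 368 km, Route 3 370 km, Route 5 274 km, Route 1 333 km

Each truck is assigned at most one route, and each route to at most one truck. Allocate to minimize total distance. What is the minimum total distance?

Minimum total: 684 km

Treat this as an assignment problem: match each truck to one route.
Optimal: Car 44→Route 2 (102 km), Car 63→Route 3 (44 km), Car 12→Route 1 (264 km), Car 91→Route 5 (274 km) — total 102+44+264+274 = 684 km.
Column-greedy (each route in turn goes to its cheapest remaining truck) gives 689 km, worse by 5.
Next-best assignment: Car 44→Route 2, Car 63→Route 3, Car 12→Route 5, Car 91→Route 1 = 689 km.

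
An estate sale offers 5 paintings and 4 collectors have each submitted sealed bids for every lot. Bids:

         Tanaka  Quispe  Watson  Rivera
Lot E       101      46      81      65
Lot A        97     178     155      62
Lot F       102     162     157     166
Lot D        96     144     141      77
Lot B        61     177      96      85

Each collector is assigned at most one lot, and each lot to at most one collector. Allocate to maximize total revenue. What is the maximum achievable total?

Maximum total: $599

Optimal: Tanaka→Lot E ($101), Quispe→Lot B ($177), Watson→Lot A ($155), Rivera→Lot F ($166) — total 101+177+155+166 = $599.
Row-greedy (each collector in turn takes its best remaining lot) gives $506, worse by 93.
No other one-to-one assignment exceeds $599.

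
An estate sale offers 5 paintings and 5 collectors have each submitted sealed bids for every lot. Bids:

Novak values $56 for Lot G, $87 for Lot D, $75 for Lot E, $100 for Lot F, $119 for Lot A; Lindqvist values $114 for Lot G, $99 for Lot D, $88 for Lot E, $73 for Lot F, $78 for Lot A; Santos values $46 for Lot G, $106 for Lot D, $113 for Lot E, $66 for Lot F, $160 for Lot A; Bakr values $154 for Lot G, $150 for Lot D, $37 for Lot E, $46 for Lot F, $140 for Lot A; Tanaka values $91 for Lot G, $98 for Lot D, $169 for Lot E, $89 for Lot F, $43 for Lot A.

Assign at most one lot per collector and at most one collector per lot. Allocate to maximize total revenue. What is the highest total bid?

Optimal: Novak→Lot F ($100), Lindqvist→Lot G ($114), Santos→Lot A ($160), Bakr→Lot D ($150), Tanaka→Lot E ($169) — total 100+114+160+150+169 = $693.
Row-greedy (each collector in turn takes its best remaining lot) gives $585, worse by 108.
Every other assignment is strictly worse.

Maximum total: $693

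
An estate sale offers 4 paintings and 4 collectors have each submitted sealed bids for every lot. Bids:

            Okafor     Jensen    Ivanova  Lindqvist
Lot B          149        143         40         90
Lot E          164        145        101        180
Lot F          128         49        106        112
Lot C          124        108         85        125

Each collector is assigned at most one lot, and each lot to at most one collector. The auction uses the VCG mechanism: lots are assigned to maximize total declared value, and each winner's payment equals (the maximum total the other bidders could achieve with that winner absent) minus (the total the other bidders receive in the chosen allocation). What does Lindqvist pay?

Efficient allocation: Okafor→Lot C ($124), Jensen→Lot B ($143), Ivanova→Lot F ($106), Lindqvist→Lot E ($180); total welfare W = $553.
Lindqvist receives Lot E at value $180, so the others get W − 180 = $373.
Without Lindqvist: best allocation of the remaining 3 bidders over all 4 lots is Okafor→Lot E ($164), Jensen→Lot B ($143), Ivanova→Lot F ($106), total $413.
VCG payment = (others' best without Lindqvist) − (others' welfare with Lindqvist) = 413 − 373 = $40.

Lindqvist pays $40.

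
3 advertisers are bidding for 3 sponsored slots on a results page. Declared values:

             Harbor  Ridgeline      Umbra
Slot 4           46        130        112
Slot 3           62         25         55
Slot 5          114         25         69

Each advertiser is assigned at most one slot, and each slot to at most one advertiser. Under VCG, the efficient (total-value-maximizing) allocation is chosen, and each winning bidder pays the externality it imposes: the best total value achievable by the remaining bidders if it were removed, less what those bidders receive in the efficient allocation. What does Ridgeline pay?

Ridgeline pays $57.

Efficient allocation: Harbor→Slot 5 ($114), Ridgeline→Slot 4 ($130), Umbra→Slot 3 ($55); total welfare W = $299.
Ridgeline receives Slot 4 at value $130, so the others get W − 130 = $169.
Without Ridgeline: best allocation of the remaining 2 bidders over all 3 slots is Harbor→Slot 5 ($114), Umbra→Slot 4 ($112), total $226.
VCG payment = (others' best without Ridgeline) − (others' welfare with Ridgeline) = 226 − 169 = $57.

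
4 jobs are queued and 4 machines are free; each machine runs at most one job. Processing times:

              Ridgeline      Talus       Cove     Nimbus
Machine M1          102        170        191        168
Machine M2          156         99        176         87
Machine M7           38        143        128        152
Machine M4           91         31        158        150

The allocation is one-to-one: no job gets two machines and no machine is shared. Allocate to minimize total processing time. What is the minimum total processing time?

Minimum total: 347 min

Treat this as an assignment problem: match each job to one machine.
Optimal: Ridgeline→Machine M7 (38 min), Talus→Machine M4 (31 min), Cove→Machine M1 (191 min), Nimbus→Machine M2 (87 min) — total 38+31+191+87 = 347 min.
Column-greedy (each machine in turn goes to its cheapest remaining job) gives 348 min, worse by 1.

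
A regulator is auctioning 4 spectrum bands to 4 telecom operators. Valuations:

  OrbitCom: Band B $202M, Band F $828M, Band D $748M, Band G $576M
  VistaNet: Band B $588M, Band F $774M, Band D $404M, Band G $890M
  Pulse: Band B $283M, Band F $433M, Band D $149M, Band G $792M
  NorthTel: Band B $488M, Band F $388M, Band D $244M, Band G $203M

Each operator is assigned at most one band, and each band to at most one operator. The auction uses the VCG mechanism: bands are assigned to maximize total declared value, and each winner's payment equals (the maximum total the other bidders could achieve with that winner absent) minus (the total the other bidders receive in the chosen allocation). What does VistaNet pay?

Efficient allocation: OrbitCom→Band D ($748M), VistaNet→Band F ($774M), Pulse→Band G ($792M), NorthTel→Band B ($488M); total welfare W = $2802M.
VistaNet receives Band F at value $774M, so the others get W − 774 = $2028M.
Without VistaNet: best allocation of the remaining 3 bidders over all 4 bands is OrbitCom→Band F ($828M), Pulse→Band G ($792M), NorthTel→Band B ($488M), total $2108M.
VCG payment = (others' best without VistaNet) − (others' welfare with VistaNet) = 2108 − 2028 = $80M.

VistaNet pays $80M.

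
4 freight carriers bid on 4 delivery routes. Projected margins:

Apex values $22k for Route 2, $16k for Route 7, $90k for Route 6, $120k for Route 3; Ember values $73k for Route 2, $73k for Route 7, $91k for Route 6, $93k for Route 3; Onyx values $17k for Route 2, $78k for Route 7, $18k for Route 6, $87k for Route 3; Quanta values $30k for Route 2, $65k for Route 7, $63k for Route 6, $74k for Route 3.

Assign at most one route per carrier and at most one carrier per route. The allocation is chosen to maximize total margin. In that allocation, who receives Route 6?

Optimal: Apex→Route 3 ($120k), Ember→Route 2 ($73k), Onyx→Route 7 ($78k), Quanta→Route 6 ($63k) — total 120+73+78+63 = $334k.
Swapping Ember↔Onyx (Ember→Route 7 $73k, Onyx→Route 2 $17k) loses 61.
Quanta's own top route is Route 3 ($74k), but forcing Quanta→Route 3 and reassigning the rest optimally gives only $315k — worse by 19.

Quanta receives Route 6.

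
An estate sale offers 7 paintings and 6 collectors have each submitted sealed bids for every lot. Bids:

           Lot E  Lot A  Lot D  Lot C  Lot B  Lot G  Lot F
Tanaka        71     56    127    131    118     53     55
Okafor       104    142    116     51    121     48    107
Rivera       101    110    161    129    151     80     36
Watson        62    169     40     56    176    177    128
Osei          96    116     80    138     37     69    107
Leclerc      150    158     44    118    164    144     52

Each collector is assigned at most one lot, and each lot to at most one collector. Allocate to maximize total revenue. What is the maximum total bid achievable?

Maximum total: $886

This is a one-to-one assignment (maximum-weight bipartite matching).
Optimal: Tanaka→Lot B ($118), Okafor→Lot A ($142), Rivera→Lot D ($161), Watson→Lot G ($177), Osei→Lot C ($138), Leclerc→Lot E ($150) — total 118+142+161+177+138+150 = $886.
Column-greedy (each lot in turn goes to its best remaining collector) gives $792, worse by 94.
Next-best assignment: Tanaka→Lot D, Okafor→Lot A, Rivera→Lot B, Watson→Lot G, Osei→Lot C, Leclerc→Lot E = $885.
Every other assignment is strictly worse.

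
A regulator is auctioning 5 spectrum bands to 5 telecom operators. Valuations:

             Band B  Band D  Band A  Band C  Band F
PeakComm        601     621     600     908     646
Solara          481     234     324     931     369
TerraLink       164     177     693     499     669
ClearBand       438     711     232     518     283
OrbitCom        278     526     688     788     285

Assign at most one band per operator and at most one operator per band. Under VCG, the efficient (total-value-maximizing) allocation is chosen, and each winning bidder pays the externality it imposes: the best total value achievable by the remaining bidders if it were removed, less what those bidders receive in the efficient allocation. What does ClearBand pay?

Efficient allocation: PeakComm→Band B ($601M), Solara→Band C ($931M), TerraLink→Band F ($669M), ClearBand→Band D ($711M), OrbitCom→Band A ($688M); total welfare W = $3600M.
ClearBand receives Band D at value $711M, so the others get W − 711 = $2889M.
Without ClearBand: best allocation of the remaining 4 bidders over all 5 bands is PeakComm→Band D ($621M), Solara→Band C ($931M), TerraLink→Band F ($669M), OrbitCom→Band A ($688M), total $2909M.
VCG payment = (others' best without ClearBand) − (others' welfare with ClearBand) = 2909 − 2889 = $20M.

ClearBand pays $20M.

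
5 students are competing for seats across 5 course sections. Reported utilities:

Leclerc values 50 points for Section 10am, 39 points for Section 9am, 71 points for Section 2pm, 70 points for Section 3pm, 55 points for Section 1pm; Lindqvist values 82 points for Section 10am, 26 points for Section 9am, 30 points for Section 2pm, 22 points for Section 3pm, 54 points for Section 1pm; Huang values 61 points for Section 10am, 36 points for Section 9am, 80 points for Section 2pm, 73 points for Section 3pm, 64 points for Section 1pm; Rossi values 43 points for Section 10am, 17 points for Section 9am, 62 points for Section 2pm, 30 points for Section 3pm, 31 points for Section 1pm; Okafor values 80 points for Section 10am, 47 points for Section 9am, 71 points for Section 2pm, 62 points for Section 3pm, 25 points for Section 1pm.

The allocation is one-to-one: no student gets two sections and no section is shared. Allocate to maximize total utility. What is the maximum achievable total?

Maximum total: 325 points

Optimal: Leclerc→Section 3pm (70 points), Lindqvist→Section 10am (82 points), Huang→Section 1pm (64 points), Rossi→Section 2pm (62 points), Okafor→Section 9am (47 points) — total 70+82+64+62+47 = 325 points.
Max-entry greedy (repeatedly take the single best remaining cell) gives 310 points, worse by 15.
Next-best assignment: Leclerc→Section 1pm, Lindqvist→Section 10am, Huang→Section 3pm, Rossi→Section 2pm, Okafor→Section 9am = 319 points.
Swapping Rossi↔Lindqvist (Rossi→Section 10am 43 points, Lindqvist→Section 2pm 30 points) loses 71.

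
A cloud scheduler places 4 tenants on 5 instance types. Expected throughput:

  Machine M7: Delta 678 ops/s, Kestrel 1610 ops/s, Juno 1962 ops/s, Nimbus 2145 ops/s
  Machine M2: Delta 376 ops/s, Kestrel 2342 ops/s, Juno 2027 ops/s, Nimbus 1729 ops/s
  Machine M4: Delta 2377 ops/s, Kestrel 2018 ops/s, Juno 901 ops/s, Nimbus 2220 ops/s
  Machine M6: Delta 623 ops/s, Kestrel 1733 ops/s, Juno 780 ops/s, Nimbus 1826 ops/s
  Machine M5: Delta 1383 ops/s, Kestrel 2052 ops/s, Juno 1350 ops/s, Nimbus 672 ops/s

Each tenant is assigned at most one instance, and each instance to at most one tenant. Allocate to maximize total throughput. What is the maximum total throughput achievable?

Maximum total: 8601 ops/s

Optimal: Delta→Machine M4 (2377 ops/s), Kestrel→Machine M5 (2052 ops/s), Juno→Machine M2 (2027 ops/s), Nimbus→Machine M7 (2145 ops/s) — total 2377+2052+2027+2145 = 8601 ops/s.
Swapping Juno↔Kestrel (Juno→Machine M5 1350 ops/s, Kestrel→Machine M2 2342 ops/s) loses 387.
Every other assignment is strictly worse.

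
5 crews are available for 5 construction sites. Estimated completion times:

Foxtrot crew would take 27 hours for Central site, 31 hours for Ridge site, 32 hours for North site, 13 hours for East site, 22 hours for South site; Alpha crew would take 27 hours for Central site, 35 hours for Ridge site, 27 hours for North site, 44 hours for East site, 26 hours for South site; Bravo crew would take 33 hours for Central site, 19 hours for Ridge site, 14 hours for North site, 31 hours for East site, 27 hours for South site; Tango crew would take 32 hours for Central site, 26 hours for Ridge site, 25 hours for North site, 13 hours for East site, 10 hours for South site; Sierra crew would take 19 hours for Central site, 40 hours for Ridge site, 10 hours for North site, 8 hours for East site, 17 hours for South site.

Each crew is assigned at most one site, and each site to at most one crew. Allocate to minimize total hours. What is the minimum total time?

Optimal: Foxtrot crew→East site (13 hours), Alpha crew→Central site (27 hours), Bravo crew→Ridge site (19 hours), Tango crew→South site (10 hours), Sierra crew→North site (10 hours) — total 13+27+19+10+10 = 79 hours.
Row-greedy (each crew in turn takes its cheapest remaining site) gives 98 hours, worse by 19.

Minimum total: 79 hours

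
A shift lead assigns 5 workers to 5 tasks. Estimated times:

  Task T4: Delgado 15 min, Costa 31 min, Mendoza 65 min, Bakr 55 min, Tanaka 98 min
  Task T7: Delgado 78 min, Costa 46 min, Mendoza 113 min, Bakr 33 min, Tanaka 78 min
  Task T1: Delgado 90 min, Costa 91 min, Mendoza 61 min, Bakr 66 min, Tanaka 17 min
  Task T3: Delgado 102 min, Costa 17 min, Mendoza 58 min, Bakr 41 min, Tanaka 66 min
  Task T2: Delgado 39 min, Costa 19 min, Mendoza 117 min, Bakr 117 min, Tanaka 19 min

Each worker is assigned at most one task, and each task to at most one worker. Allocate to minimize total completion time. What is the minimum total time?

Optimal: Delgado→Task T4 (15 min), Costa→Task T2 (19 min), Mendoza→Task T3 (58 min), Bakr→Task T7 (33 min), Tanaka→Task T1 (17 min) — total 15+19+58+33+17 = 142 min.
Swapping Tanaka↔Costa (Tanaka→Task T2 19 min, Costa→Task T1 91 min) adds 74.

Min total: 142 min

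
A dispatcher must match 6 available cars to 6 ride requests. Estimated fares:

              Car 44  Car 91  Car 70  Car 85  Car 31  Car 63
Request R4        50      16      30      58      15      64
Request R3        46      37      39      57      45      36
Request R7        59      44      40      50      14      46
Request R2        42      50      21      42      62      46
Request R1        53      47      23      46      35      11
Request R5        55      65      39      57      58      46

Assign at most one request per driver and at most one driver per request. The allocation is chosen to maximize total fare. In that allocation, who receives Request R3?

Treat this as an assignment problem: match each driver to one request.
Optimal: Car 44→Request R1 ($53), Car 91→Request R5 ($65), Car 70→Request R7 ($40), Car 85→Request R3 ($57), Car 31→Request R2 ($62), Car 63→Request R4 ($64) — total 53+65+40+57+62+64 = $341.
Max-entry greedy (repeatedly take the single best remaining cell) gives $330, worse by 11.
No other one-to-one assignment exceeds $341.
Car 85's own top request is Request R4 ($58), but forcing Car 85→Request R4 and reassigning the rest optimally gives only $323 — worse by 18.

Car 85 receives Request R3.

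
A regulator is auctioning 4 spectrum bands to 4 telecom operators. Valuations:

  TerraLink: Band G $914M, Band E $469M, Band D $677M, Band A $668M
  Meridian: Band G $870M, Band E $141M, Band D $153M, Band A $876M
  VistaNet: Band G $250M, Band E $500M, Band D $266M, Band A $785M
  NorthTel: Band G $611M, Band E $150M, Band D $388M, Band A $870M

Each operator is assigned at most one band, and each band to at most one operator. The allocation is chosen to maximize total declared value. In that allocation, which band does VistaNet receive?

VistaNet receives Band E.

Optimal: TerraLink→Band D ($677M), Meridian→Band G ($870M), VistaNet→Band E ($500M), NorthTel→Band A ($870M) — total 677+870+500+870 = $2917M.
Max-entry greedy (repeatedly take the single best remaining cell) gives $2678M, worse by 239.
VistaNet's own top band is Band A ($785M), but forcing VistaNet→Band A and reassigning the rest optimally gives only $2512M — worse by 405.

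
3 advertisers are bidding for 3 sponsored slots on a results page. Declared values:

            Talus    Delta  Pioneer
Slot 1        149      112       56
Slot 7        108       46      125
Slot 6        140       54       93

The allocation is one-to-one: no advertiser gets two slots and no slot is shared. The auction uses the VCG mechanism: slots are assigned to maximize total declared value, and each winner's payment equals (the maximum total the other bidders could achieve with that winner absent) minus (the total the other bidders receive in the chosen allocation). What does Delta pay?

Efficient allocation: Talus→Slot 6 ($140), Delta→Slot 1 ($112), Pioneer→Slot 7 ($125); total welfare W = $377.
Delta receives Slot 1 at value $112, so the others get W − 112 = $265.
Without Delta: best allocation of the remaining 2 bidders over all 3 slots is Talus→Slot 1 ($149), Pioneer→Slot 7 ($125), total $274.
VCG payment = (others' best without Delta) − (others' welfare with Delta) = 274 − 265 = $9.

Delta pays $9.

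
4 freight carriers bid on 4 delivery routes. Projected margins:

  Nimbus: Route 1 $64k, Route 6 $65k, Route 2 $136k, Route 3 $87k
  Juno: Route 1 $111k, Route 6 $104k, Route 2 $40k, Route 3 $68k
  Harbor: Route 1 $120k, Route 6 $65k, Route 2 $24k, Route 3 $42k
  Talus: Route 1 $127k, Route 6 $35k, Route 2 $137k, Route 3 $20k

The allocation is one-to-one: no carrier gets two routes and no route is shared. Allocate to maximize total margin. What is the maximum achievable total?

Max total: $448k

Optimal: Nimbus→Route 3 ($87k), Juno→Route 6 ($104k), Harbor→Route 1 ($120k), Talus→Route 2 ($137k) — total 87+104+120+137 = $448k.
Column-greedy (each route in turn goes to its best remaining carrier) gives $409k, worse by 39.
Next-best assignment: Nimbus→Route 2, Juno→Route 6, Harbor→Route 3, Talus→Route 1 = $409k.
Every other assignment is strictly worse.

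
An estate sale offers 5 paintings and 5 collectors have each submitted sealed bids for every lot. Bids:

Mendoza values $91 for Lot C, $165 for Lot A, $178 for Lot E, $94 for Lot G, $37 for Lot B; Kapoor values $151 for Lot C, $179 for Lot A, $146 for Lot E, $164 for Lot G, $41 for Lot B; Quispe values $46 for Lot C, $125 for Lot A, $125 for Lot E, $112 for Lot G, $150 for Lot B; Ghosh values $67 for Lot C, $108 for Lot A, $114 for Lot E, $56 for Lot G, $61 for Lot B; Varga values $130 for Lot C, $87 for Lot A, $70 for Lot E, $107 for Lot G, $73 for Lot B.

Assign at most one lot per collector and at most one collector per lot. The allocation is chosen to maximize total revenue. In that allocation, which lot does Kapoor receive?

Kapoor receives Lot G.

Treat this as an assignment problem: match each collector to one lot.
Optimal: Mendoza→Lot E ($178), Kapoor→Lot G ($164), Quispe→Lot B ($150), Ghosh→Lot A ($108), Varga→Lot C ($130) — total 178+164+150+108+130 = $730.
Column-greedy (each lot in turn goes to its best remaining collector) gives $609, worse by 121.
Kapoor's own top lot is Lot A ($179), but forcing Kapoor→Lot A and reassigning the rest optimally gives only $693 — worse by 37.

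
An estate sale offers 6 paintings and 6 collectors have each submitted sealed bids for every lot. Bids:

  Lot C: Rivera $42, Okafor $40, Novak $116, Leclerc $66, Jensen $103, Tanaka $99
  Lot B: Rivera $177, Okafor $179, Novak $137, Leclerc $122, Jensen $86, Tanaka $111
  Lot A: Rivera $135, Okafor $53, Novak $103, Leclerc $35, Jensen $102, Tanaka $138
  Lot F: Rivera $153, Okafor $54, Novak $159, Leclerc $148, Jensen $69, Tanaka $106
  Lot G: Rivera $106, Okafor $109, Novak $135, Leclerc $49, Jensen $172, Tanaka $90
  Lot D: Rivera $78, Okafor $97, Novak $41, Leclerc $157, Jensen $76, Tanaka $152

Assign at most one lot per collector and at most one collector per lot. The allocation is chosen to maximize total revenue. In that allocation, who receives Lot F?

Optimal: Rivera→Lot F ($153), Okafor→Lot B ($179), Novak→Lot C ($116), Leclerc→Lot D ($157), Jensen→Lot G ($172), Tanaka→Lot A ($138) — total 153+179+116+157+172+138 = $915.
Row-greedy (each collector in turn takes its best remaining lot) gives $843, worse by 72.
Next-best assignment: Rivera→Lot A, Okafor→Lot B, Novak→Lot C, Leclerc→Lot F, Jensen→Lot G, Tanaka→Lot D = $902.
Swapping Tanaka↔Okafor (Tanaka→Lot B $111, Okafor→Lot A $53) loses 153.
Checked against all permutations: $915 is optimal.
Rivera's own top lot is Lot B ($177), but forcing Rivera→Lot B and reassigning the rest optimally gives only $848 — worse by 67.

Rivera receives Lot F.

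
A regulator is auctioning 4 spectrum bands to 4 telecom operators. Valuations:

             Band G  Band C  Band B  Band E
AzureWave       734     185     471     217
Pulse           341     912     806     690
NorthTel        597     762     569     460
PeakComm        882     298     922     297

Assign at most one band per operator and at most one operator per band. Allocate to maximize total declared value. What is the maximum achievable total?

Treat this as an assignment problem: match each operator to one band.
Optimal: AzureWave→Band G ($734M), Pulse→Band E ($690M), NorthTel→Band C ($762M), PeakComm→Band B ($922M) — total 734+690+762+922 = $3108M.
Column-greedy (each band in turn goes to its best remaining operator) gives $2580M, worse by 528.
Every other assignment is strictly worse.

Max total: $3108M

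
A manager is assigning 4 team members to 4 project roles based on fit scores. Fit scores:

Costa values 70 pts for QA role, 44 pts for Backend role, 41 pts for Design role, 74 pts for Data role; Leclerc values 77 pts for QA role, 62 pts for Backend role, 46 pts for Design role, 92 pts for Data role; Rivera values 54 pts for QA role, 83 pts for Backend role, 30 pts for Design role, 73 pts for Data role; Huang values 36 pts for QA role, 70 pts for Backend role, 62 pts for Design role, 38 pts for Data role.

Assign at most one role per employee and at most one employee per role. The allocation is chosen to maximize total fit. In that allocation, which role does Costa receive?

Costa receives QA role.

Optimal: Costa→QA role (70 pts), Leclerc→Data role (92 pts), Rivera→Backend role (83 pts), Huang→Design role (62 pts) — total 70+92+83+62 = 307 pts.
Next-best assignment: Costa→Data role, Leclerc→QA role, Rivera→Backend role, Huang→Design role = 296 pts.
No other one-to-one assignment exceeds 307 pts.
Costa's own top role is Data role (74 pts), but forcing Costa→Data role and reassigning the rest optimally gives only 296 pts — worse by 11.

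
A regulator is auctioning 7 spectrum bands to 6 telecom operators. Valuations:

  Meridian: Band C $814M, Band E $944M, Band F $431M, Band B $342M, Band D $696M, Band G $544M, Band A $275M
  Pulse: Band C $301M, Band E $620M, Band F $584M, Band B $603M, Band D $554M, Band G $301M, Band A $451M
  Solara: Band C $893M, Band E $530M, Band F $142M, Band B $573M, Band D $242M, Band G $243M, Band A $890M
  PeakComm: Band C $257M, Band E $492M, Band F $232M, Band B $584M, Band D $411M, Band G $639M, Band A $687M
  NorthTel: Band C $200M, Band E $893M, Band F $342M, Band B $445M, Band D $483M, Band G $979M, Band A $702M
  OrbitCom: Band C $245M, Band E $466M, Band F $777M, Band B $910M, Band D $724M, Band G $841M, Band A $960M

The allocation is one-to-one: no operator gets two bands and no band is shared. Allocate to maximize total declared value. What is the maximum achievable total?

Optimal: Meridian→Band E ($944M), Pulse→Band F ($584M), Solara→Band C ($893M), PeakComm→Band A ($687M), NorthTel→Band G ($979M), OrbitCom→Band B ($910M) — total 944+584+893+687+979+910 = $4997M.
Row-greedy (each operator in turn takes its best remaining band) gives $4883M, worse by 114.

Maximum total: $4997M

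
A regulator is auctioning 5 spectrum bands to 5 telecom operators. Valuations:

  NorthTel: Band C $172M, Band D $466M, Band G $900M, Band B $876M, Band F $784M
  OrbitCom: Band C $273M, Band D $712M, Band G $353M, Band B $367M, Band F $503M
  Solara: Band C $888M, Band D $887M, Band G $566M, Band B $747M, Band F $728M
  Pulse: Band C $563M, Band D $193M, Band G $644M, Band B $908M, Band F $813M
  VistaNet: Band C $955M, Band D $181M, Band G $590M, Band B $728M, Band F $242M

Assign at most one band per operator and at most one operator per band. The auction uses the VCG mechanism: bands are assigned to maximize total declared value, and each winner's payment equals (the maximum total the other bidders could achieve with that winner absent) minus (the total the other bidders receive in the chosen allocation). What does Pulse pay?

Pulse pays $19M.

Efficient allocation: NorthTel→Band G ($900M), OrbitCom→Band D ($712M), Solara→Band F ($728M), Pulse→Band B ($908M), VistaNet→Band C ($955M); total welfare W = $4203M.
Pulse receives Band B at value $908M, so the others get W − 908 = $3295M.
Without Pulse: best allocation of the remaining 4 bidders over all 5 bands is NorthTel→Band G ($900M), OrbitCom→Band D ($712M), Solara→Band B ($747M), VistaNet→Band C ($955M), total $3314M.
VCG payment = (others' best without Pulse) − (others' welfare with Pulse) = 3314 − 3295 = $19M.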